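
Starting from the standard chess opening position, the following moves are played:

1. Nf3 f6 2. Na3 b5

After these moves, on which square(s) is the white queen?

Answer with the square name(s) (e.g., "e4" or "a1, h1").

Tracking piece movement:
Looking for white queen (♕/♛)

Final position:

  a b c d e f g h
  ─────────────────
8│♜ ♞ ♝ ♛ ♚ ♝ ♞ ♜│8
7│♟ · ♟ ♟ ♟ · ♟ ♟│7
6│· · · · · ♟ · ·│6
5│· ♟ · · · · · ·│5
4│· · · · · · · ·│4
3│♘ · · · · ♘ · ·│3
2│♙ ♙ ♙ ♙ ♙ ♙ ♙ ♙│2
1│♖ · ♗ ♕ ♔ ♗ · ♖│1
  ─────────────────
  a b c d e f g h


d1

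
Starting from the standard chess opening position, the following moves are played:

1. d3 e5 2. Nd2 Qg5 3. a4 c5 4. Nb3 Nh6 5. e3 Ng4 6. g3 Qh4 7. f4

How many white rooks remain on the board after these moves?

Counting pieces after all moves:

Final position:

  a b c d e f g h
  ─────────────────
8│♜ ♞ ♝ · ♚ ♝ · ♜│8
7│♟ ♟ · ♟ · ♟ ♟ ♟│7
6│· · · · · · · ·│6
5│· · ♟ · ♟ · · ·│5
4│♙ · · · · ♙ ♞ ♛│4
3│· ♘ · ♙ ♙ · ♙ ·│3
2│· ♙ ♙ · · · · ♙│2
1│♖ · ♗ ♕ ♔ ♗ ♘ ♖│1
  ─────────────────
  a b c d e f g h


2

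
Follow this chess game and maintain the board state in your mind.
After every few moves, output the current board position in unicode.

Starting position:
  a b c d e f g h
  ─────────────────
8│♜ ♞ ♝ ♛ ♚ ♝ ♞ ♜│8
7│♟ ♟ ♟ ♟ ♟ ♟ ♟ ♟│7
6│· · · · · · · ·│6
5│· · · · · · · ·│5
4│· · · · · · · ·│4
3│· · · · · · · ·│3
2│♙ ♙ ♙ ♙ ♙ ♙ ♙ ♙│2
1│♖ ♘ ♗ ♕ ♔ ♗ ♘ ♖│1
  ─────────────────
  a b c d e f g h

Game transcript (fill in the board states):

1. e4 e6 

  a b c d e f g h
  ─────────────────
8│♜ ♞ ♝ ♛ ♚ ♝ ♞ ♜│8
7│♟ ♟ ♟ ♟ · ♟ ♟ ♟│7
6│· · · · ♟ · · ·│6
5│· · · · · · · ·│5
4│· · · · ♙ · · ·│4
3│· · · · · · · ·│3
2│♙ ♙ ♙ ♙ · ♙ ♙ ♙│2
1│♖ ♘ ♗ ♕ ♔ ♗ ♘ ♖│1
  ─────────────────
  a b c d e f g h

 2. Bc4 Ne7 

  a b c d e f g h
  ─────────────────
8│♜ ♞ ♝ ♛ ♚ ♝ · ♜│8
7│♟ ♟ ♟ ♟ ♞ ♟ ♟ ♟│7
6│· · · · ♟ · · ·│6
5│· · · · · · · ·│5
4│· · ♗ · ♙ · · ·│4
3│· · · · · · · ·│3
2│♙ ♙ ♙ ♙ · ♙ ♙ ♙│2
1│♖ ♘ ♗ ♕ ♔ · ♘ ♖│1
  ─────────────────
  a b c d e f g h

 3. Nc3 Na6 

  a b c d e f g h
  ─────────────────
8│♜ · ♝ ♛ ♚ ♝ · ♜│8
7│♟ ♟ ♟ ♟ ♞ ♟ ♟ ♟│7
6│♞ · · · ♟ · · ·│6
5│· · · · · · · ·│5
4│· · ♗ · ♙ · · ·│4
3│· · ♘ · · · · ·│3
2│♙ ♙ ♙ ♙ · ♙ ♙ ♙│2
1│♖ · ♗ ♕ ♔ · ♘ ♖│1
  ─────────────────
  a b c d e f g h

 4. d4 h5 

  a b c d e f g h
  ─────────────────
8│♜ · ♝ ♛ ♚ ♝ · ♜│8
7│♟ ♟ ♟ ♟ ♞ ♟ ♟ ·│7
6│♞ · · · ♟ · · ·│6
5│· · · · · · · ♟│5
4│· · ♗ ♙ ♙ · · ·│4
3│· · ♘ · · · · ·│3
2│♙ ♙ ♙ · · ♙ ♙ ♙│2
1│♖ · ♗ ♕ ♔ · ♘ ♖│1
  ─────────────────
  a b c d e f g h

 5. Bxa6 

  a b c d e f g h
  ─────────────────
8│♜ · ♝ ♛ ♚ ♝ · ♜│8
7│♟ ♟ ♟ ♟ ♞ ♟ ♟ ·│7
6│♗ · · · ♟ · · ·│6
5│· · · · · · · ♟│5
4│· · · ♙ ♙ · · ·│4
3│· · ♘ · · · · ·│3
2│♙ ♙ ♙ · · ♙ ♙ ♙│2
1│♖ · ♗ ♕ ♔ · ♘ ♖│1
  ─────────────────
  a b c d e f g h


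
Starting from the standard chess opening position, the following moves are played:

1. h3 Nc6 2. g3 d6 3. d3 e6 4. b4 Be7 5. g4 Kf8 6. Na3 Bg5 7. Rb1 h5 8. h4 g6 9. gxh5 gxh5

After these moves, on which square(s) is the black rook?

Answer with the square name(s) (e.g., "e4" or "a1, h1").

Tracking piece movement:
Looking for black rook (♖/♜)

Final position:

  a b c d e f g h
  ─────────────────
8│♜ · ♝ ♛ · ♚ ♞ ♜│8
7│♟ ♟ ♟ · · ♟ · ·│7
6│· · ♞ ♟ ♟ · · ·│6
5│· · · · · · ♝ ♟│5
4│· ♙ · · · · · ♙│4
3│♘ · · ♙ · · · ·│3
2│♙ · ♙ · ♙ ♙ · ·│2
1│· ♖ ♗ ♕ ♔ ♗ ♘ ♖│1
  ─────────────────
  a b c d e f g h


a8, h8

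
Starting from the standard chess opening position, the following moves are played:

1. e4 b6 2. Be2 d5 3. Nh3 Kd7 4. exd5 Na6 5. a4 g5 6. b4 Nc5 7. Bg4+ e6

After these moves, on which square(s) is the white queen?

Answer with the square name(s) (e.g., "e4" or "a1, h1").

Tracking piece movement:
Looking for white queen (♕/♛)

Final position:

  a b c d e f g h
  ─────────────────
8│♜ · ♝ ♛ · ♝ ♞ ♜│8
7│♟ · ♟ ♚ · ♟ · ♟│7
6│· ♟ · · ♟ · · ·│6
5│· · ♞ ♙ · · ♟ ·│5
4│♙ ♙ · · · · ♗ ·│4
3│· · · · · · · ♘│3
2│· · ♙ ♙ · ♙ ♙ ♙│2
1│♖ ♘ ♗ ♕ ♔ · · ♖│1
  ─────────────────
  a b c d e f g h


d1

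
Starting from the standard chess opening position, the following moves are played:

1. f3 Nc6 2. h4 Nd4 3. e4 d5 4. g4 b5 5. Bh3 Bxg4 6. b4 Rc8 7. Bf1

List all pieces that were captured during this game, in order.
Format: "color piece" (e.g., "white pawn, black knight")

Tracking captures:
  Bxg4: captured white pawn

white pawn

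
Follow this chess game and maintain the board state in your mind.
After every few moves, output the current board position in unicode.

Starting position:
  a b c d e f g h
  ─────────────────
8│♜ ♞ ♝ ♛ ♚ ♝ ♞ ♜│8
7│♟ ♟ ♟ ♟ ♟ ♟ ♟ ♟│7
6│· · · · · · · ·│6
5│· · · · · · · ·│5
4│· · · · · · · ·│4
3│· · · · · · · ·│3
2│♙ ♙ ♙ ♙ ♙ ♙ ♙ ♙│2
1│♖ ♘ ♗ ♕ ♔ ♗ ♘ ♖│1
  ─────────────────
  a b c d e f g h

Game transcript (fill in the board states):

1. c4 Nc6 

  a b c d e f g h
  ─────────────────
8│♜ · ♝ ♛ ♚ ♝ ♞ ♜│8
7│♟ ♟ ♟ ♟ ♟ ♟ ♟ ♟│7
6│· · ♞ · · · · ·│6
5│· · · · · · · ·│5
4│· · ♙ · · · · ·│4
3│· · · · · · · ·│3
2│♙ ♙ · ♙ ♙ ♙ ♙ ♙│2
1│♖ ♘ ♗ ♕ ♔ ♗ ♘ ♖│1
  ─────────────────
  a b c d e f g h

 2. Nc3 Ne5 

  a b c d e f g h
  ─────────────────
8│♜ · ♝ ♛ ♚ ♝ ♞ ♜│8
7│♟ ♟ ♟ ♟ ♟ ♟ ♟ ♟│7
6│· · · · · · · ·│6
5│· · · · ♞ · · ·│5
4│· · ♙ · · · · ·│4
3│· · ♘ · · · · ·│3
2│♙ ♙ · ♙ ♙ ♙ ♙ ♙│2
1│♖ · ♗ ♕ ♔ ♗ ♘ ♖│1
  ─────────────────
  a b c d e f g h

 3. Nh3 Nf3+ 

  a b c d e f g h
  ─────────────────
8│♜ · ♝ ♛ ♚ ♝ ♞ ♜│8
7│♟ ♟ ♟ ♟ ♟ ♟ ♟ ♟│7
6│· · · · · · · ·│6
5│· · · · · · · ·│5
4│· · ♙ · · · · ·│4
3│· · ♘ · · ♞ · ♘│3
2│♙ ♙ · ♙ ♙ ♙ ♙ ♙│2
1│♖ · ♗ ♕ ♔ ♗ · ♖│1
  ─────────────────
  a b c d e f g h

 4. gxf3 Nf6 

  a b c d e f g h
  ─────────────────
8│♜ · ♝ ♛ ♚ ♝ · ♜│8
7│♟ ♟ ♟ ♟ ♟ ♟ ♟ ♟│7
6│· · · · · ♞ · ·│6
5│· · · · · · · ·│5
4│· · ♙ · · · · ·│4
3│· · ♘ · · ♙ · ♘│3
2│♙ ♙ · ♙ ♙ ♙ · ♙│2
1│♖ · ♗ ♕ ♔ ♗ · ♖│1
  ─────────────────
  a b c d e f g h

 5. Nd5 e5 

  a b c d e f g h
  ─────────────────
8│♜ · ♝ ♛ ♚ ♝ · ♜│8
7│♟ ♟ ♟ ♟ · ♟ ♟ ♟│7
6│· · · · · ♞ · ·│6
5│· · · ♘ ♟ · · ·│5
4│· · ♙ · · · · ·│4
3│· · · · · ♙ · ♘│3
2│♙ ♙ · ♙ ♙ ♙ · ♙│2
1│♖ · ♗ ♕ ♔ ♗ · ♖│1
  ─────────────────
  a b c d e f g h



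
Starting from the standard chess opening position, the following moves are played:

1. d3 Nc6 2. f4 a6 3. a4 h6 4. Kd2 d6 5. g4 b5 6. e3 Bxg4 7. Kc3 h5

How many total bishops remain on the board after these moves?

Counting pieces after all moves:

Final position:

  a b c d e f g h
  ─────────────────
8│♜ · · ♛ ♚ ♝ ♞ ♜│8
7│· · ♟ · ♟ ♟ ♟ ·│7
6│♟ · ♞ ♟ · · · ·│6
5│· ♟ · · · · · ♟│5
4│♙ · · · · ♙ ♝ ·│4
3│· · ♔ ♙ ♙ · · ·│3
2│· ♙ ♙ · · · · ♙│2
1│♖ ♘ ♗ ♕ · ♗ ♘ ♖│1
  ─────────────────
  a b c d e f g h


4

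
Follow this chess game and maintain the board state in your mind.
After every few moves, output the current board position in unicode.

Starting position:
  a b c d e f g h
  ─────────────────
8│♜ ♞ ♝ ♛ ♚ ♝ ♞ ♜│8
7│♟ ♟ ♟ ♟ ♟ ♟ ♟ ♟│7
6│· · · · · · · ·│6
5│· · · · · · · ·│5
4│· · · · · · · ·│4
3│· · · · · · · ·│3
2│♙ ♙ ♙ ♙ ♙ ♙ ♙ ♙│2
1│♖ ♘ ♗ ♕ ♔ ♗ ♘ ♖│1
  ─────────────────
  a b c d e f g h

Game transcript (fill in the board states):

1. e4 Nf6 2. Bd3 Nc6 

  a b c d e f g h
  ─────────────────
8│♜ · ♝ ♛ ♚ ♝ · ♜│8
7│♟ ♟ ♟ ♟ ♟ ♟ ♟ ♟│7
6│· · ♞ · · ♞ · ·│6
5│· · · · · · · ·│5
4│· · · · ♙ · · ·│4
3│· · · ♗ · · · ·│3
2│♙ ♙ ♙ ♙ · ♙ ♙ ♙│2
1│♖ ♘ ♗ ♕ ♔ · ♘ ♖│1
  ─────────────────
  a b c d e f g h

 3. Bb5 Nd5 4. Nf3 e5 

  a b c d e f g h
  ─────────────────
8│♜ · ♝ ♛ ♚ ♝ · ♜│8
7│♟ ♟ ♟ ♟ · ♟ ♟ ♟│7
6│· · ♞ · · · · ·│6
5│· ♗ · ♞ ♟ · · ·│5
4│· · · · ♙ · · ·│4
3│· · · · · ♘ · ·│3
2│♙ ♙ ♙ ♙ · ♙ ♙ ♙│2
1│♖ ♘ ♗ ♕ ♔ · · ♖│1
  ─────────────────
  a b c d e f g h

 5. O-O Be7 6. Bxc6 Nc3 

  a b c d e f g h
  ─────────────────
8│♜ · ♝ ♛ ♚ · · ♜│8
7│♟ ♟ ♟ ♟ ♝ ♟ ♟ ♟│7
6│· · ♗ · · · · ·│6
5│· · · · ♟ · · ·│5
4│· · · · ♙ · · ·│4
3│· · ♞ · · ♘ · ·│3
2│♙ ♙ ♙ ♙ · ♙ ♙ ♙│2
1│♖ ♘ ♗ ♕ · ♖ ♔ ·│1
  ─────────────────
  a b c d e f g h



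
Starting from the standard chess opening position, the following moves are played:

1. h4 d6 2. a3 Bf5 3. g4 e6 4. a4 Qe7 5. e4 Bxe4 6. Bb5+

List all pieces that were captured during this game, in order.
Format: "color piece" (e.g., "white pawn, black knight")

Tracking captures:
  Bxe4: captured white pawn

white pawn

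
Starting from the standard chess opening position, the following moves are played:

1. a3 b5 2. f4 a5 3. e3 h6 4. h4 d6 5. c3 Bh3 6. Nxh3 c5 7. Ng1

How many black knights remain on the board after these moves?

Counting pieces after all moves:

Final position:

  a b c d e f g h
  ─────────────────
8│♜ ♞ · ♛ ♚ ♝ ♞ ♜│8
7│· · · · ♟ ♟ ♟ ·│7
6│· · · ♟ · · · ♟│6
5│♟ ♟ ♟ · · · · ·│5
4│· · · · · ♙ · ♙│4
3│♙ · ♙ · ♙ · · ·│3
2│· ♙ · ♙ · · ♙ ·│2
1│♖ ♘ ♗ ♕ ♔ ♗ ♘ ♖│1
  ─────────────────
  a b c d e f g h


2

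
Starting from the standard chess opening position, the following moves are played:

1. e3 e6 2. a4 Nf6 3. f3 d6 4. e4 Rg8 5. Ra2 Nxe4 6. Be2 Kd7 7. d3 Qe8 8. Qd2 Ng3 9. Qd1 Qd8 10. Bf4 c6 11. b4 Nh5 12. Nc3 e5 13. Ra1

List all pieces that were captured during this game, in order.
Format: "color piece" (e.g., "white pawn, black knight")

Tracking captures:
  Nxe4: captured white pawn

white pawn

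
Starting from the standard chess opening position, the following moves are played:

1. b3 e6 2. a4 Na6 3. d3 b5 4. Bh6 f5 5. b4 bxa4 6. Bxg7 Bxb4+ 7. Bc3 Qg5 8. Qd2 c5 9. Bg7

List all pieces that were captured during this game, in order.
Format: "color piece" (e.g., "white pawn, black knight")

Tracking captures:
  bxa4: captured white pawn
  Bxg7: captured black pawn
  Bxb4+: captured white pawn

white pawn, black pawn, white pawn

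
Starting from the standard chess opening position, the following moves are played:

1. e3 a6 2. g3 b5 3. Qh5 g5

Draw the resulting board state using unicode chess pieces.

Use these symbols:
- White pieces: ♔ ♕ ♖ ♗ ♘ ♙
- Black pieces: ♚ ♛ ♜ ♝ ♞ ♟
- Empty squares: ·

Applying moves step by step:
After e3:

♜ ♞ ♝ ♛ ♚ ♝ ♞ ♜
♟ ♟ ♟ ♟ ♟ ♟ ♟ ♟
· · · · · · · ·
· · · · · · · ·
· · · · · · · ·
· · · · ♙ · · ·
♙ ♙ ♙ ♙ · ♙ ♙ ♙
♖ ♘ ♗ ♕ ♔ ♗ ♘ ♖


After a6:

♜ ♞ ♝ ♛ ♚ ♝ ♞ ♜
· ♟ ♟ ♟ ♟ ♟ ♟ ♟
♟ · · · · · · ·
· · · · · · · ·
· · · · · · · ·
· · · · ♙ · · ·
♙ ♙ ♙ ♙ · ♙ ♙ ♙
♖ ♘ ♗ ♕ ♔ ♗ ♘ ♖


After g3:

♜ ♞ ♝ ♛ ♚ ♝ ♞ ♜
· ♟ ♟ ♟ ♟ ♟ ♟ ♟
♟ · · · · · · ·
· · · · · · · ·
· · · · · · · ·
· · · · ♙ · ♙ ·
♙ ♙ ♙ ♙ · ♙ · ♙
♖ ♘ ♗ ♕ ♔ ♗ ♘ ♖


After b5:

♜ ♞ ♝ ♛ ♚ ♝ ♞ ♜
· · ♟ ♟ ♟ ♟ ♟ ♟
♟ · · · · · · ·
· ♟ · · · · · ·
· · · · · · · ·
· · · · ♙ · ♙ ·
♙ ♙ ♙ ♙ · ♙ · ♙
♖ ♘ ♗ ♕ ♔ ♗ ♘ ♖


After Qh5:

♜ ♞ ♝ ♛ ♚ ♝ ♞ ♜
· · ♟ ♟ ♟ ♟ ♟ ♟
♟ · · · · · · ·
· ♟ · · · · · ♕
· · · · · · · ·
· · · · ♙ · ♙ ·
♙ ♙ ♙ ♙ · ♙ · ♙
♖ ♘ ♗ · ♔ ♗ ♘ ♖


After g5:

♜ ♞ ♝ ♛ ♚ ♝ ♞ ♜
· · ♟ ♟ ♟ ♟ · ♟
♟ · · · · · · ·
· ♟ · · · · ♟ ♕
· · · · · · · ·
· · · · ♙ · ♙ ·
♙ ♙ ♙ ♙ · ♙ · ♙
♖ ♘ ♗ · ♔ ♗ ♘ ♖



  a b c d e f g h
  ─────────────────
8│♜ ♞ ♝ ♛ ♚ ♝ ♞ ♜│8
7│· · ♟ ♟ ♟ ♟ · ♟│7
6│♟ · · · · · · ·│6
5│· ♟ · · · · ♟ ♕│5
4│· · · · · · · ·│4
3│· · · · ♙ · ♙ ·│3
2│♙ ♙ ♙ ♙ · ♙ · ♙│2
1│♖ ♘ ♗ · ♔ ♗ ♘ ♖│1
  ─────────────────
  a b c d e f g h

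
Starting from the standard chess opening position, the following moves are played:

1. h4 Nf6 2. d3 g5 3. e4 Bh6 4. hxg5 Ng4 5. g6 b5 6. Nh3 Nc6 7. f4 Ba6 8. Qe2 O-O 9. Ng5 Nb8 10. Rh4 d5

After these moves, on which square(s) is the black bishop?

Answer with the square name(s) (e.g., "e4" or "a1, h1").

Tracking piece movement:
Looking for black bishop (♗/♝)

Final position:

  a b c d e f g h
  ─────────────────
8│♜ ♞ · ♛ · ♜ ♚ ·│8
7│♟ · ♟ · ♟ ♟ · ♟│7
6│♝ · · · · · ♙ ♝│6
5│· ♟ · ♟ · · ♘ ·│5
4│· · · · ♙ ♙ ♞ ♖│4
3│· · · ♙ · · · ·│3
2│♙ ♙ ♙ · ♕ · ♙ ·│2
1│♖ ♘ ♗ · ♔ ♗ · ·│1
  ─────────────────
  a b c d e f g h


a6, h6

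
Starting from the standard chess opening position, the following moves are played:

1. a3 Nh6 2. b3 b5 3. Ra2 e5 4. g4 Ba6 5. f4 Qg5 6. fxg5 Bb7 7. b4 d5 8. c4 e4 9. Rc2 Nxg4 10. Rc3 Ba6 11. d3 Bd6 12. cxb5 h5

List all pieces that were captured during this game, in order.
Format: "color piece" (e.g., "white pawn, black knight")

Tracking captures:
  fxg5: captured black queen
  Nxg4: captured white pawn
  cxb5: captured black pawn

black queen, white pawn, black pawn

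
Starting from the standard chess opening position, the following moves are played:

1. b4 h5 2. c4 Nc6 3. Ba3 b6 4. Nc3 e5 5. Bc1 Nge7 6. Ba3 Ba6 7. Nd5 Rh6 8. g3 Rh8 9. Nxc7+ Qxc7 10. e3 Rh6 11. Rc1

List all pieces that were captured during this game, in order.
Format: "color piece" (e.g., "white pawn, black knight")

Tracking captures:
  Nxc7+: captured black pawn
  Qxc7: captured white knight

black pawn, white knight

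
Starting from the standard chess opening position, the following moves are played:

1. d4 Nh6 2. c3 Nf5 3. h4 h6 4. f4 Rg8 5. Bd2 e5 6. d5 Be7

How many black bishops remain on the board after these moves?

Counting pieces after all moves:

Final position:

  a b c d e f g h
  ─────────────────
8│♜ ♞ ♝ ♛ ♚ · ♜ ·│8
7│♟ ♟ ♟ ♟ ♝ ♟ ♟ ·│7
6│· · · · · · · ♟│6
5│· · · ♙ ♟ ♞ · ·│5
4│· · · · · ♙ · ♙│4
3│· · ♙ · · · · ·│3
2│♙ ♙ · ♗ ♙ · ♙ ·│2
1│♖ ♘ · ♕ ♔ ♗ ♘ ♖│1
  ─────────────────
  a b c d e f g h


2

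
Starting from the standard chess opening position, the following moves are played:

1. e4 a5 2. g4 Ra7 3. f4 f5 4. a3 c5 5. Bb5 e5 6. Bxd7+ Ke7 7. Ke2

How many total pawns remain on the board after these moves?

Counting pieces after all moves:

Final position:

  a b c d e f g h
  ─────────────────
8│· ♞ ♝ ♛ · ♝ ♞ ♜│8
7│♜ ♟ · ♗ ♚ · ♟ ♟│7
6│· · · · · · · ·│6
5│♟ · ♟ · ♟ ♟ · ·│5
4│· · · · ♙ ♙ ♙ ·│4
3│♙ · · · · · · ·│3
2│· ♙ ♙ ♙ ♔ · · ♙│2
1│♖ ♘ ♗ ♕ · · ♘ ♖│1
  ─────────────────
  a b c d e f g h


15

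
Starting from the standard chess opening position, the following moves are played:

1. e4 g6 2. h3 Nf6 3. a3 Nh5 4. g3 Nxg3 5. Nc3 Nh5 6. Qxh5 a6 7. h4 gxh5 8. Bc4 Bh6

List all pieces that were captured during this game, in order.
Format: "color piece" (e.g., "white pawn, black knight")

Tracking captures:
  Nxg3: captured white pawn
  Qxh5: captured black knight
  gxh5: captured white queen

white pawn, black knight, white queen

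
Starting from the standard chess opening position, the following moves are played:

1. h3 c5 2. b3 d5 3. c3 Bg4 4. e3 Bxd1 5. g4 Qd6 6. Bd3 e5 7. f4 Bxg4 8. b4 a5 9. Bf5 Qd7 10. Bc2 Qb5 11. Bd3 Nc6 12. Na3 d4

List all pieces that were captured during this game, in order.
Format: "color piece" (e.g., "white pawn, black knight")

Tracking captures:
  Bxd1: captured white queen
  Bxg4: captured white pawn

white queen, white pawn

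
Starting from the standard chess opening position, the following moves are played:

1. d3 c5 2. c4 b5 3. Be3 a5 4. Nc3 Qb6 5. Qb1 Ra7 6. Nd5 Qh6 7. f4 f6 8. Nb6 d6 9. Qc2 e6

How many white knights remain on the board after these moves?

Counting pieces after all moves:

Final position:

  a b c d e f g h
  ─────────────────
8│· ♞ ♝ · ♚ ♝ ♞ ♜│8
7│♜ · · · · · ♟ ♟│7
6│· ♘ · ♟ ♟ ♟ · ♛│6
5│♟ ♟ ♟ · · · · ·│5
4│· · ♙ · · ♙ · ·│4
3│· · · ♙ ♗ · · ·│3
2│♙ ♙ ♕ · ♙ · ♙ ♙│2
1│♖ · · · ♔ ♗ ♘ ♖│1
  ─────────────────
  a b c d e f g h


2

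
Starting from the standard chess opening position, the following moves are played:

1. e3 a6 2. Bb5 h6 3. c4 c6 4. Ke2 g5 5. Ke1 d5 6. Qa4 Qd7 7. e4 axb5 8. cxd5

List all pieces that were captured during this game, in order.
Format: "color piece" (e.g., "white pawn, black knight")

Tracking captures:
  axb5: captured white bishop
  cxd5: captured black pawn

white bishop, black pawn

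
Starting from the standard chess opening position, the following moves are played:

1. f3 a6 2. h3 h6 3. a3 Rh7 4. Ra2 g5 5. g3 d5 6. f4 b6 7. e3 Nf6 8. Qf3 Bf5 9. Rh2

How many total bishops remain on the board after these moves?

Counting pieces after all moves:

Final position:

  a b c d e f g h
  ─────────────────
8│♜ ♞ · ♛ ♚ ♝ · ·│8
7│· · ♟ · ♟ ♟ · ♜│7
6│♟ ♟ · · · ♞ · ♟│6
5│· · · ♟ · ♝ ♟ ·│5
4│· · · · · ♙ · ·│4
3│♙ · · · ♙ ♕ ♙ ♙│3
2│♖ ♙ ♙ ♙ · · · ♖│2
1│· ♘ ♗ · ♔ ♗ ♘ ·│1
  ─────────────────
  a b c d e f g h


4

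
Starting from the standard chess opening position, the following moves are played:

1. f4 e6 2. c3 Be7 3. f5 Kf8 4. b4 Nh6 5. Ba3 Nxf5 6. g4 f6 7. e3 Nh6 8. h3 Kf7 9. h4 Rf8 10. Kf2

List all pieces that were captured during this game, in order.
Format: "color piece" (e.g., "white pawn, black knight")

Tracking captures:
  Nxf5: captured white pawn

white pawn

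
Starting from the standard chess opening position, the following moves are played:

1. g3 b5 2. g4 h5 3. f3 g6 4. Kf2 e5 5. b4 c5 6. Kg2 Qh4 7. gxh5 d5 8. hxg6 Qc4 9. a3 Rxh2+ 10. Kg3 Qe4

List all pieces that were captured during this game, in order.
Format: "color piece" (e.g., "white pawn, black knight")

Tracking captures:
  gxh5: captured black pawn
  hxg6: captured black pawn
  Rxh2+: captured white pawn

black pawn, black pawn, white pawn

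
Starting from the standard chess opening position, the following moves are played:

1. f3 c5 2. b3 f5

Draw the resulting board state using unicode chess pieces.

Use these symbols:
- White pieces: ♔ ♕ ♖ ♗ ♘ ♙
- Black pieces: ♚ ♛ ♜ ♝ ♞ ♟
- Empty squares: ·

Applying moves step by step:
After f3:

♜ ♞ ♝ ♛ ♚ ♝ ♞ ♜
♟ ♟ ♟ ♟ ♟ ♟ ♟ ♟
· · · · · · · ·
· · · · · · · ·
· · · · · · · ·
· · · · · ♙ · ·
♙ ♙ ♙ ♙ ♙ · ♙ ♙
♖ ♘ ♗ ♕ ♔ ♗ ♘ ♖


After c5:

♜ ♞ ♝ ♛ ♚ ♝ ♞ ♜
♟ ♟ · ♟ ♟ ♟ ♟ ♟
· · · · · · · ·
· · ♟ · · · · ·
· · · · · · · ·
· · · · · ♙ · ·
♙ ♙ ♙ ♙ ♙ · ♙ ♙
♖ ♘ ♗ ♕ ♔ ♗ ♘ ♖


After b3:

♜ ♞ ♝ ♛ ♚ ♝ ♞ ♜
♟ ♟ · ♟ ♟ ♟ ♟ ♟
· · · · · · · ·
· · ♟ · · · · ·
· · · · · · · ·
· ♙ · · · ♙ · ·
♙ · ♙ ♙ ♙ · ♙ ♙
♖ ♘ ♗ ♕ ♔ ♗ ♘ ♖


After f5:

♜ ♞ ♝ ♛ ♚ ♝ ♞ ♜
♟ ♟ · ♟ ♟ · ♟ ♟
· · · · · · · ·
· · ♟ · · ♟ · ·
· · · · · · · ·
· ♙ · · · ♙ · ·
♙ · ♙ ♙ ♙ · ♙ ♙
♖ ♘ ♗ ♕ ♔ ♗ ♘ ♖



  a b c d e f g h
  ─────────────────
8│♜ ♞ ♝ ♛ ♚ ♝ ♞ ♜│8
7│♟ ♟ · ♟ ♟ · ♟ ♟│7
6│· · · · · · · ·│6
5│· · ♟ · · ♟ · ·│5
4│· · · · · · · ·│4
3│· ♙ · · · ♙ · ·│3
2│♙ · ♙ ♙ ♙ · ♙ ♙│2
1│♖ ♘ ♗ ♕ ♔ ♗ ♘ ♖│1
  ─────────────────
  a b c d e f g h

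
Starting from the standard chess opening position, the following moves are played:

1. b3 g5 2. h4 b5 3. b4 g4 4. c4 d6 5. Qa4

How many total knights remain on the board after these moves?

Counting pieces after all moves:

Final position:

  a b c d e f g h
  ─────────────────
8│♜ ♞ ♝ ♛ ♚ ♝ ♞ ♜│8
7│♟ · ♟ · ♟ ♟ · ♟│7
6│· · · ♟ · · · ·│6
5│· ♟ · · · · · ·│5
4│♕ ♙ ♙ · · · ♟ ♙│4
3│· · · · · · · ·│3
2│♙ · · ♙ ♙ ♙ ♙ ·│2
1│♖ ♘ ♗ · ♔ ♗ ♘ ♖│1
  ─────────────────
  a b c d e f g h


4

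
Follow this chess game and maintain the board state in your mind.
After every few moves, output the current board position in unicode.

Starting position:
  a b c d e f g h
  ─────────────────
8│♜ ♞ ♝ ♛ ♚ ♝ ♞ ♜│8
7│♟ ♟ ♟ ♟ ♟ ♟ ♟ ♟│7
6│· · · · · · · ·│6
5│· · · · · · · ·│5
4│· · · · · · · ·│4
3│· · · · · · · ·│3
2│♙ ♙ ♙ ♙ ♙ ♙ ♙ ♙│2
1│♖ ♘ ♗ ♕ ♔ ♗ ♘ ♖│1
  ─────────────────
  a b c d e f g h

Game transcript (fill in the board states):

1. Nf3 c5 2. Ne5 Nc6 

  a b c d e f g h
  ─────────────────
8│♜ · ♝ ♛ ♚ ♝ ♞ ♜│8
7│♟ ♟ · ♟ ♟ ♟ ♟ ♟│7
6│· · ♞ · · · · ·│6
5│· · ♟ · ♘ · · ·│5
4│· · · · · · · ·│4
3│· · · · · · · ·│3
2│♙ ♙ ♙ ♙ ♙ ♙ ♙ ♙│2
1│♖ ♘ ♗ ♕ ♔ ♗ · ♖│1
  ─────────────────
  a b c d e f g h

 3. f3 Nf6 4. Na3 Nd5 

  a b c d e f g h
  ─────────────────
8│♜ · ♝ ♛ ♚ ♝ · ♜│8
7│♟ ♟ · ♟ ♟ ♟ ♟ ♟│7
6│· · ♞ · · · · ·│6
5│· · ♟ ♞ ♘ · · ·│5
4│· · · · · · · ·│4
3│♘ · · · · ♙ · ·│3
2│♙ ♙ ♙ ♙ ♙ · ♙ ♙│2
1│♖ · ♗ ♕ ♔ ♗ · ♖│1
  ─────────────────
  a b c d e f g h

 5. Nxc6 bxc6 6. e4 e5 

  a b c d e f g h
  ─────────────────
8│♜ · ♝ ♛ ♚ ♝ · ♜│8
7│♟ · · ♟ · ♟ ♟ ♟│7
6│· · ♟ · · · · ·│6
5│· · ♟ ♞ ♟ · · ·│5
4│· · · · ♙ · · ·│4
3│♘ · · · · ♙ · ·│3
2│♙ ♙ ♙ ♙ · · ♙ ♙│2
1│♖ · ♗ ♕ ♔ ♗ · ♖│1
  ─────────────────
  a b c d e f g h

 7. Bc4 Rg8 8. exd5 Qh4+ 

  a b c d e f g h
  ─────────────────
8│♜ · ♝ · ♚ ♝ ♜ ·│8
7│♟ · · ♟ · ♟ ♟ ♟│7
6│· · ♟ · · · · ·│6
5│· · ♟ ♙ ♟ · · ·│5
4│· · ♗ · · · · ♛│4
3│♘ · · · · ♙ · ·│3
2│♙ ♙ ♙ ♙ · · ♙ ♙│2
1│♖ · ♗ ♕ ♔ · · ♖│1
  ─────────────────
  a b c d e f g h



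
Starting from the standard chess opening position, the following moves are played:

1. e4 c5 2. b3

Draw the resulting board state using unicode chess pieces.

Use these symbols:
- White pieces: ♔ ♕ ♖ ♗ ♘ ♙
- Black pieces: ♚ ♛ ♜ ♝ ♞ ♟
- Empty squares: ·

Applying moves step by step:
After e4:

♜ ♞ ♝ ♛ ♚ ♝ ♞ ♜
♟ ♟ ♟ ♟ ♟ ♟ ♟ ♟
· · · · · · · ·
· · · · · · · ·
· · · · ♙ · · ·
· · · · · · · ·
♙ ♙ ♙ ♙ · ♙ ♙ ♙
♖ ♘ ♗ ♕ ♔ ♗ ♘ ♖


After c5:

♜ ♞ ♝ ♛ ♚ ♝ ♞ ♜
♟ ♟ · ♟ ♟ ♟ ♟ ♟
· · · · · · · ·
· · ♟ · · · · ·
· · · · ♙ · · ·
· · · · · · · ·
♙ ♙ ♙ ♙ · ♙ ♙ ♙
♖ ♘ ♗ ♕ ♔ ♗ ♘ ♖


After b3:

♜ ♞ ♝ ♛ ♚ ♝ ♞ ♜
♟ ♟ · ♟ ♟ ♟ ♟ ♟
· · · · · · · ·
· · ♟ · · · · ·
· · · · ♙ · · ·
· ♙ · · · · · ·
♙ · ♙ ♙ · ♙ ♙ ♙
♖ ♘ ♗ ♕ ♔ ♗ ♘ ♖



  a b c d e f g h
  ─────────────────
8│♜ ♞ ♝ ♛ ♚ ♝ ♞ ♜│8
7│♟ ♟ · ♟ ♟ ♟ ♟ ♟│7
6│· · · · · · · ·│6
5│· · ♟ · · · · ·│5
4│· · · · ♙ · · ·│4
3│· ♙ · · · · · ·│3
2│♙ · ♙ ♙ · ♙ ♙ ♙│2
1│♖ ♘ ♗ ♕ ♔ ♗ ♘ ♖│1
  ─────────────────
  a b c d e f g h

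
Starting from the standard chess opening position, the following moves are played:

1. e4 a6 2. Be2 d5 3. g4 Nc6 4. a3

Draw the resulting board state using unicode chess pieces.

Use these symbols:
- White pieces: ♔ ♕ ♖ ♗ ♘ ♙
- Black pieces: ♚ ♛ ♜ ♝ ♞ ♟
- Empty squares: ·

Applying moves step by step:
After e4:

♜ ♞ ♝ ♛ ♚ ♝ ♞ ♜
♟ ♟ ♟ ♟ ♟ ♟ ♟ ♟
· · · · · · · ·
· · · · · · · ·
· · · · ♙ · · ·
· · · · · · · ·
♙ ♙ ♙ ♙ · ♙ ♙ ♙
♖ ♘ ♗ ♕ ♔ ♗ ♘ ♖


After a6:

♜ ♞ ♝ ♛ ♚ ♝ ♞ ♜
· ♟ ♟ ♟ ♟ ♟ ♟ ♟
♟ · · · · · · ·
· · · · · · · ·
· · · · ♙ · · ·
· · · · · · · ·
♙ ♙ ♙ ♙ · ♙ ♙ ♙
♖ ♘ ♗ ♕ ♔ ♗ ♘ ♖


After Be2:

♜ ♞ ♝ ♛ ♚ ♝ ♞ ♜
· ♟ ♟ ♟ ♟ ♟ ♟ ♟
♟ · · · · · · ·
· · · · · · · ·
· · · · ♙ · · ·
· · · · · · · ·
♙ ♙ ♙ ♙ ♗ ♙ ♙ ♙
♖ ♘ ♗ ♕ ♔ · ♘ ♖


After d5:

♜ ♞ ♝ ♛ ♚ ♝ ♞ ♜
· ♟ ♟ · ♟ ♟ ♟ ♟
♟ · · · · · · ·
· · · ♟ · · · ·
· · · · ♙ · · ·
· · · · · · · ·
♙ ♙ ♙ ♙ ♗ ♙ ♙ ♙
♖ ♘ ♗ ♕ ♔ · ♘ ♖


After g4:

♜ ♞ ♝ ♛ ♚ ♝ ♞ ♜
· ♟ ♟ · ♟ ♟ ♟ ♟
♟ · · · · · · ·
· · · ♟ · · · ·
· · · · ♙ · ♙ ·
· · · · · · · ·
♙ ♙ ♙ ♙ ♗ ♙ · ♙
♖ ♘ ♗ ♕ ♔ · ♘ ♖


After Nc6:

♜ · ♝ ♛ ♚ ♝ ♞ ♜
· ♟ ♟ · ♟ ♟ ♟ ♟
♟ · ♞ · · · · ·
· · · ♟ · · · ·
· · · · ♙ · ♙ ·
· · · · · · · ·
♙ ♙ ♙ ♙ ♗ ♙ · ♙
♖ ♘ ♗ ♕ ♔ · ♘ ♖


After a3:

♜ · ♝ ♛ ♚ ♝ ♞ ♜
· ♟ ♟ · ♟ ♟ ♟ ♟
♟ · ♞ · · · · ·
· · · ♟ · · · ·
· · · · ♙ · ♙ ·
♙ · · · · · · ·
· ♙ ♙ ♙ ♗ ♙ · ♙
♖ ♘ ♗ ♕ ♔ · ♘ ♖



  a b c d e f g h
  ─────────────────
8│♜ · ♝ ♛ ♚ ♝ ♞ ♜│8
7│· ♟ ♟ · ♟ ♟ ♟ ♟│7
6│♟ · ♞ · · · · ·│6
5│· · · ♟ · · · ·│5
4│· · · · ♙ · ♙ ·│4
3│♙ · · · · · · ·│3
2│· ♙ ♙ ♙ ♗ ♙ · ♙│2
1│♖ ♘ ♗ ♕ ♔ · ♘ ♖│1
  ─────────────────
  a b c d e f g h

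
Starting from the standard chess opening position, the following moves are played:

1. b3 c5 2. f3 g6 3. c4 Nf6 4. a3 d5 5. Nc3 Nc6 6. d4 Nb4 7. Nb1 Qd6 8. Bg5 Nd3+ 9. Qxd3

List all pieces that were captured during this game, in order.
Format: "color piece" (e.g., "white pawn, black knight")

Tracking captures:
  Qxd3: captured black knight

black knight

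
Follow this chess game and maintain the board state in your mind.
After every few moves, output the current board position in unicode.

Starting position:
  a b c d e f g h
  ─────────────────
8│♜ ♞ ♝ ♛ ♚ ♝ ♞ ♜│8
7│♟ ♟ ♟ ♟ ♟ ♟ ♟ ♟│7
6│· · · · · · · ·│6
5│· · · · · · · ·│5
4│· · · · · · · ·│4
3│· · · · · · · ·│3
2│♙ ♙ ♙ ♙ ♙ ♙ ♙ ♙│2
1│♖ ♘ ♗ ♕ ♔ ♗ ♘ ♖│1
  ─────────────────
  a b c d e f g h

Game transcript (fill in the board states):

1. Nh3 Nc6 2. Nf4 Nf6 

  a b c d e f g h
  ─────────────────
8│♜ · ♝ ♛ ♚ ♝ · ♜│8
7│♟ ♟ ♟ ♟ ♟ ♟ ♟ ♟│7
6│· · ♞ · · ♞ · ·│6
5│· · · · · · · ·│5
4│· · · · · ♘ · ·│4
3│· · · · · · · ·│3
2│♙ ♙ ♙ ♙ ♙ ♙ ♙ ♙│2
1│♖ ♘ ♗ ♕ ♔ ♗ · ♖│1
  ─────────────────
  a b c d e f g h

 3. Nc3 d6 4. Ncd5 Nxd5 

  a b c d e f g h
  ─────────────────
8│♜ · ♝ ♛ ♚ ♝ · ♜│8
7│♟ ♟ ♟ · ♟ ♟ ♟ ♟│7
6│· · ♞ ♟ · · · ·│6
5│· · · ♞ · · · ·│5
4│· · · · · ♘ · ·│4
3│· · · · · · · ·│3
2│♙ ♙ ♙ ♙ ♙ ♙ ♙ ♙│2
1│♖ · ♗ ♕ ♔ ♗ · ♖│1
  ─────────────────
  a b c d e f g h

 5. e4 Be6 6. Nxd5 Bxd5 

  a b c d e f g h
  ─────────────────
8│♜ · · ♛ ♚ ♝ · ♜│8
7│♟ ♟ ♟ · ♟ ♟ ♟ ♟│7
6│· · ♞ ♟ · · · ·│6
5│· · · ♝ · · · ·│5
4│· · · · ♙ · · ·│4
3│· · · · · · · ·│3
2│♙ ♙ ♙ ♙ · ♙ ♙ ♙│2
1│♖ · ♗ ♕ ♔ ♗ · ♖│1
  ─────────────────
  a b c d e f g h

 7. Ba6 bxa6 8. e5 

  a b c d e f g h
  ─────────────────
8│♜ · · ♛ ♚ ♝ · ♜│8
7│♟ · ♟ · ♟ ♟ ♟ ♟│7
6│♟ · ♞ ♟ · · · ·│6
5│· · · ♝ ♙ · · ·│5
4│· · · · · · · ·│4
3│· · · · · · · ·│3
2│♙ ♙ ♙ ♙ · ♙ ♙ ♙│2
1│♖ · ♗ ♕ ♔ · · ♖│1
  ─────────────────
  a b c d e f g h


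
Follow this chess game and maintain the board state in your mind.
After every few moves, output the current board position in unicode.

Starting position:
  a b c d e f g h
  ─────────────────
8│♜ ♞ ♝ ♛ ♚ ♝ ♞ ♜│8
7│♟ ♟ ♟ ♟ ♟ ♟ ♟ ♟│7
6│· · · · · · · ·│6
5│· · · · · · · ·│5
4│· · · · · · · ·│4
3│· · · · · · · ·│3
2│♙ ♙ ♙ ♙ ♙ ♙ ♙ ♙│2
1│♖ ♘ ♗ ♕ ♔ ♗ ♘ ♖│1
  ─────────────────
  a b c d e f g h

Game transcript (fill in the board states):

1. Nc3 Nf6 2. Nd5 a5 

  a b c d e f g h
  ─────────────────
8│♜ ♞ ♝ ♛ ♚ ♝ · ♜│8
7│· ♟ ♟ ♟ ♟ ♟ ♟ ♟│7
6│· · · · · ♞ · ·│6
5│♟ · · ♘ · · · ·│5
4│· · · · · · · ·│4
3│· · · · · · · ·│3
2│♙ ♙ ♙ ♙ ♙ ♙ ♙ ♙│2
1│♖ · ♗ ♕ ♔ ♗ ♘ ♖│1
  ─────────────────
  a b c d e f g h

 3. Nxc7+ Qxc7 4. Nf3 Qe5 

  a b c d e f g h
  ─────────────────
8│♜ ♞ ♝ · ♚ ♝ · ♜│8
7│· ♟ · ♟ ♟ ♟ ♟ ♟│7
6│· · · · · ♞ · ·│6
5│♟ · · · ♛ · · ·│5
4│· · · · · · · ·│4
3│· · · · · ♘ · ·│3
2│♙ ♙ ♙ ♙ ♙ ♙ ♙ ♙│2
1│♖ · ♗ ♕ ♔ ♗ · ♖│1
  ─────────────────
  a b c d e f g h

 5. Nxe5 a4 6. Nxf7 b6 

  a b c d e f g h
  ─────────────────
8│♜ ♞ ♝ · ♚ ♝ · ♜│8
7│· · · ♟ ♟ ♘ ♟ ♟│7
6│· ♟ · · · ♞ · ·│6
5│· · · · · · · ·│5
4│♟ · · · · · · ·│4
3│· · · · · · · ·│3
2│♙ ♙ ♙ ♙ ♙ ♙ ♙ ♙│2
1│♖ · ♗ ♕ ♔ ♗ · ♖│1
  ─────────────────
  a b c d e f g h

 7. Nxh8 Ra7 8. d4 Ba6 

  a b c d e f g h
  ─────────────────
8│· ♞ · · ♚ ♝ · ♘│8
7│♜ · · ♟ ♟ · ♟ ♟│7
6│♝ ♟ · · · ♞ · ·│6
5│· · · · · · · ·│5
4│♟ · · ♙ · · · ·│4
3│· · · · · · · ·│3
2│♙ ♙ ♙ · ♙ ♙ ♙ ♙│2
1│♖ · ♗ ♕ ♔ ♗ · ♖│1
  ─────────────────
  a b c d e f g h

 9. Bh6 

  a b c d e f g h
  ─────────────────
8│· ♞ · · ♚ ♝ · ♘│8
7│♜ · · ♟ ♟ · ♟ ♟│7
6│♝ ♟ · · · ♞ · ♗│6
5│· · · · · · · ·│5
4│♟ · · ♙ · · · ·│4
3│· · · · · · · ·│3
2│♙ ♙ ♙ · ♙ ♙ ♙ ♙│2
1│♖ · · ♕ ♔ ♗ · ♖│1
  ─────────────────
  a b c d e f g h


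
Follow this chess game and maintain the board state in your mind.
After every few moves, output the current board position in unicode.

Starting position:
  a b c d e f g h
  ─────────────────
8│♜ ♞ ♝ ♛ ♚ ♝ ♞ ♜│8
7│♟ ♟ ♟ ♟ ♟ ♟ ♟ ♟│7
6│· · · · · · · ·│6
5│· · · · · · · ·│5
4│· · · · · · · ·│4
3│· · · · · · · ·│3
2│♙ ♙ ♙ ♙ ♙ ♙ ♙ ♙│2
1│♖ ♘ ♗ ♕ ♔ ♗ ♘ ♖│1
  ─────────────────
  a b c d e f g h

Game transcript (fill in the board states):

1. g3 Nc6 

  a b c d e f g h
  ─────────────────
8│♜ · ♝ ♛ ♚ ♝ ♞ ♜│8
7│♟ ♟ ♟ ♟ ♟ ♟ ♟ ♟│7
6│· · ♞ · · · · ·│6
5│· · · · · · · ·│5
4│· · · · · · · ·│4
3│· · · · · · ♙ ·│3
2│♙ ♙ ♙ ♙ ♙ ♙ · ♙│2
1│♖ ♘ ♗ ♕ ♔ ♗ ♘ ♖│1
  ─────────────────
  a b c d e f g h

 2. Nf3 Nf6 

  a b c d e f g h
  ─────────────────
8│♜ · ♝ ♛ ♚ ♝ · ♜│8
7│♟ ♟ ♟ ♟ ♟ ♟ ♟ ♟│7
6│· · ♞ · · ♞ · ·│6
5│· · · · · · · ·│5
4│· · · · · · · ·│4
3│· · · · · ♘ ♙ ·│3
2│♙ ♙ ♙ ♙ ♙ ♙ · ♙│2
1│♖ ♘ ♗ ♕ ♔ ♗ · ♖│1
  ─────────────────
  a b c d e f g h

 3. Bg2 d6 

  a b c d e f g h
  ─────────────────
8│♜ · ♝ ♛ ♚ ♝ · ♜│8
7│♟ ♟ ♟ · ♟ ♟ ♟ ♟│7
6│· · ♞ ♟ · ♞ · ·│6
5│· · · · · · · ·│5
4│· · · · · · · ·│4
3│· · · · · ♘ ♙ ·│3
2│♙ ♙ ♙ ♙ ♙ ♙ ♗ ♙│2
1│♖ ♘ ♗ ♕ ♔ · · ♖│1
  ─────────────────
  a b c d e f g h

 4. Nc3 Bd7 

  a b c d e f g h
  ─────────────────
8│♜ · · ♛ ♚ ♝ · ♜│8
7│♟ ♟ ♟ ♝ ♟ ♟ ♟ ♟│7
6│· · ♞ ♟ · ♞ · ·│6
5│· · · · · · · ·│5
4│· · · · · · · ·│4
3│· · ♘ · · ♘ ♙ ·│3
2│♙ ♙ ♙ ♙ ♙ ♙ ♗ ♙│2
1│♖ · ♗ ♕ ♔ · · ♖│1
  ─────────────────
  a b c d e f g h

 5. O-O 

  a b c d e f g h
  ─────────────────
8│♜ · · ♛ ♚ ♝ · ♜│8
7│♟ ♟ ♟ ♝ ♟ ♟ ♟ ♟│7
6│· · ♞ ♟ · ♞ · ·│6
5│· · · · · · · ·│5
4│· · · · · · · ·│4
3│· · ♘ · · ♘ ♙ ·│3
2│♙ ♙ ♙ ♙ ♙ ♙ ♗ ♙│2
1│♖ · ♗ ♕ · ♖ ♔ ·│1
  ─────────────────
  a b c d e f g h


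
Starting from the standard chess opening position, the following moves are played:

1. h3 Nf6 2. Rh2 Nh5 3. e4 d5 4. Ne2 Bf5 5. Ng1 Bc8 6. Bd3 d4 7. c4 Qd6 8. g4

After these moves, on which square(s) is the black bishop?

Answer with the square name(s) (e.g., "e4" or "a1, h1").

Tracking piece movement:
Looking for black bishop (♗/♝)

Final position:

  a b c d e f g h
  ─────────────────
8│♜ ♞ ♝ · ♚ ♝ · ♜│8
7│♟ ♟ ♟ · ♟ ♟ ♟ ♟│7
6│· · · ♛ · · · ·│6
5│· · · · · · · ♞│5
4│· · ♙ ♟ ♙ · ♙ ·│4
3│· · · ♗ · · · ♙│3
2│♙ ♙ · ♙ · ♙ · ♖│2
1│♖ ♘ ♗ ♕ ♔ · ♘ ·│1
  ─────────────────
  a b c d e f g h


c8, f8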